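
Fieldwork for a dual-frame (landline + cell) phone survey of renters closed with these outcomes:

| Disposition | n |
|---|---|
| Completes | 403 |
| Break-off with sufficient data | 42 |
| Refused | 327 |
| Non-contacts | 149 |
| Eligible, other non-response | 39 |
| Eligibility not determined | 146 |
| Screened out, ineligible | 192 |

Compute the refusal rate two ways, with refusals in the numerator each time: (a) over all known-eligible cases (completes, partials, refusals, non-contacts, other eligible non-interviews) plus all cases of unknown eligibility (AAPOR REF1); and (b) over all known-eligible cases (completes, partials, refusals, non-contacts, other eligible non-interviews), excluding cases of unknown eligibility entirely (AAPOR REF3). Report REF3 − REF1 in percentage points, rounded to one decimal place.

Numerator → 327
Base → 403 + 42 + 327 + 149 + 39 + 146 = 1106
REF1 = 327 / 1106 = 0.2957
Base → 403 + 42 + 327 + 149 + 39 = 960
REF3 = 327 / 960 = 0.3406
Difference = 34.06 − 29.57 = 4.49 percentage points

4.5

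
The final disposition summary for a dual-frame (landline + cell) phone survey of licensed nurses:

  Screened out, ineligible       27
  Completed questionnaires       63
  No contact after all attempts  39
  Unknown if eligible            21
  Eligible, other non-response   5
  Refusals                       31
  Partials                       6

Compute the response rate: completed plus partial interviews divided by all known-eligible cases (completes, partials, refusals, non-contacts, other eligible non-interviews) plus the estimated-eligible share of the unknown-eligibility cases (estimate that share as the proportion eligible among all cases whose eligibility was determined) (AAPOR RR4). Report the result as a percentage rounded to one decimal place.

Num: 63 + 6 = 69
Eligible (known): 63 + 6 + 31 + 39 + 5 = 144
e = 144 / (144 + 27) = 144 / 171 = 0.8421
Eligible share of unknowns: 0.8421 × 21 = 17.68
Denom: 144 + 17.68 = 161.68
RR4 = 69 / 161.68 = 0.4268

42.7%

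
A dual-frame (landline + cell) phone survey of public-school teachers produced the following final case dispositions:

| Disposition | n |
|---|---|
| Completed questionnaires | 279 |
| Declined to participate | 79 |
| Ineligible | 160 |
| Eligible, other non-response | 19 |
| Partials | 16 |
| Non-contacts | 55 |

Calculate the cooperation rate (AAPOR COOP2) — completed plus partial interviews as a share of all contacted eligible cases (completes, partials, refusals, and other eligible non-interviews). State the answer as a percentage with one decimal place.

75.1%

Top = 279 + 16 = 295
Base = 279 + 16 + 79 + 19 = 393
COOP2 = 295 / 393 = 0.7506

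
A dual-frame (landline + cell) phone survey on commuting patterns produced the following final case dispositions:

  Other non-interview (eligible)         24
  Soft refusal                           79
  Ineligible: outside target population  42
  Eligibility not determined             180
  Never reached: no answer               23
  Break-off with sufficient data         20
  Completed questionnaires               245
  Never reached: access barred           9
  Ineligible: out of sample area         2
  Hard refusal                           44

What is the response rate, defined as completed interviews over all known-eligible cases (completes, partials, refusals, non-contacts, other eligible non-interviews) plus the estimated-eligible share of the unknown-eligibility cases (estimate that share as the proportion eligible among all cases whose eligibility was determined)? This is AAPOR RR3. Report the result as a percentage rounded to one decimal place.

Refused = 44 + 79 = 123
Never reached = 23 + 9 = 32
Ineligible = 42 + 2 = 44
Top → 245
Eligible (known) → 245 + 20 + 123 + 32 + 24 = 444
e = 444 / (444 + 44) = 444 / 488 = 0.9098
Eligible share of unknowns → 0.9098 × 180 = 163.76
Base → 444 + 163.76 = 607.76
RR3 = 245 / 607.76 = 0.4031

40.3%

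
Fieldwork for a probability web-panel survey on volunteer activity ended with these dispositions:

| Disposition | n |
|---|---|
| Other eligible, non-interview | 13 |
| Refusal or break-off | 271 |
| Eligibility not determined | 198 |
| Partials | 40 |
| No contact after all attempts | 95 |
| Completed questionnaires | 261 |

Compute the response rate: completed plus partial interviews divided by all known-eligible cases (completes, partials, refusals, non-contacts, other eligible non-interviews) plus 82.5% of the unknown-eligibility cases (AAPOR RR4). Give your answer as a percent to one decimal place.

35.7%

Num → 261 + 40 = 301
Determined eligible → 261 + 40 + 271 + 95 + 13 = 680
Eligible share of unknowns → 0.8250 × 198 = 163.35
Base → 680 + 163.35 = 843.35
RR4 = 301 / 843.35 = 0.3569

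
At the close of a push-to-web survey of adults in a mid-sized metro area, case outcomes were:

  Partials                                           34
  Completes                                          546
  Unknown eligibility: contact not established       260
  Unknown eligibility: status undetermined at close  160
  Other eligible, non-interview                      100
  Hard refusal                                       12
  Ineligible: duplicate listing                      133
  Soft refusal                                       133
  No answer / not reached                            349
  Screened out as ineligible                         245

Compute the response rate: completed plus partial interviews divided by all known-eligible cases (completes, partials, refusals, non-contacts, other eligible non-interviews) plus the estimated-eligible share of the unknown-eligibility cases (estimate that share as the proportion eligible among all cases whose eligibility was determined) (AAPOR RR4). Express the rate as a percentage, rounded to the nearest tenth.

Refusals = 12 + 133 = 145
Eligibility not determined = 260 + 160 = 420
Screened out, ineligible = 245 + 133 = 378
Numerator = 546 + 34 = 580
Known eligible = 546 + 34 + 145 + 349 + 100 = 1174
e = 1174 / (1174 + 378) = 1174 / 1552 = 0.7564
Eligible share of unknowns = 0.7564 × 420 = 317.69
Denom = 1174 + 317.69 = 1491.69
RR4 = 580 / 1491.69 = 0.3888

38.9%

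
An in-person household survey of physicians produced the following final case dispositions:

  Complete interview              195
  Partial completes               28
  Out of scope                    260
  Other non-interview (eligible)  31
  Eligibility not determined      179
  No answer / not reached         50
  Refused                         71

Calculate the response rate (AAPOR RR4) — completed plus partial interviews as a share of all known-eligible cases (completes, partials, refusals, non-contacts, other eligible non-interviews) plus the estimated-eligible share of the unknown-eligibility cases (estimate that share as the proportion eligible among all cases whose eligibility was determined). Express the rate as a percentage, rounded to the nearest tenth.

Num = 195 + 28 = 223
Determined eligible = 195 + 28 + 71 + 50 + 31 = 375
e = 375 / (375 + 260) = 375 / 635 = 0.5906
Estimated eligible among unknowns = 0.5906 × 179 = 105.72
Denominator = 375 + 105.72 = 480.72
RR4 = 223 / 480.72 = 0.4639

46.4%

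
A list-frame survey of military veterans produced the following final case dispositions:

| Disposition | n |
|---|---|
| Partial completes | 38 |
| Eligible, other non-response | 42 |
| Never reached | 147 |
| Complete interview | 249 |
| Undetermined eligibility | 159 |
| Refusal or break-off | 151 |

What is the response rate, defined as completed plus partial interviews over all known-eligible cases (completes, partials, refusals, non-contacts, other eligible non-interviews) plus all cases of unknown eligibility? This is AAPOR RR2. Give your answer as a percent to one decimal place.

Top = 249 + 38 = 287
Denom = 249 + 38 + 151 + 147 + 42 + 159 = 786
RR2 = 287 / 786 = 0.3651

36.5%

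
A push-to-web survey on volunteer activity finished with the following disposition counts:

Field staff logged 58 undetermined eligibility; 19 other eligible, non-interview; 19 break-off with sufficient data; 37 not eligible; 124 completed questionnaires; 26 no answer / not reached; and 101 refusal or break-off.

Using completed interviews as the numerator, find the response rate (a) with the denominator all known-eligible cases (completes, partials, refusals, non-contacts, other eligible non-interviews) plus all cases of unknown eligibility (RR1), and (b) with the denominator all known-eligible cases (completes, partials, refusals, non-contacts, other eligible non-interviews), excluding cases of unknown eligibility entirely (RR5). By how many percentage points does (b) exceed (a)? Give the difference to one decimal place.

Top → 124
Base → 124 + 19 + 101 + 26 + 19 + 58 = 347
RR1 = 124 / 347 = 0.3573
Base → 124 + 19 + 101 + 26 + 19 = 289
RR5 = 124 / 289 = 0.4291
Difference = 42.91 − 35.73 = 7.18 percentage points

7.2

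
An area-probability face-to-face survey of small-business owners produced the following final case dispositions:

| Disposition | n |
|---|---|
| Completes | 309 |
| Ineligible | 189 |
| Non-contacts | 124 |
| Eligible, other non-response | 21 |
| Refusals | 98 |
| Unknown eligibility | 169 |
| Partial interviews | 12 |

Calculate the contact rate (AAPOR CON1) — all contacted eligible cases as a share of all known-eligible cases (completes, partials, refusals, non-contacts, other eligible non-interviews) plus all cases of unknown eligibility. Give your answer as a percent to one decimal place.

60.0%

Numerator → 309 + 12 + 98 + 21 = 440
Denominator → 309 + 12 + 98 + 124 + 21 + 169 = 733
CON1 = 440 / 733 = 0.6003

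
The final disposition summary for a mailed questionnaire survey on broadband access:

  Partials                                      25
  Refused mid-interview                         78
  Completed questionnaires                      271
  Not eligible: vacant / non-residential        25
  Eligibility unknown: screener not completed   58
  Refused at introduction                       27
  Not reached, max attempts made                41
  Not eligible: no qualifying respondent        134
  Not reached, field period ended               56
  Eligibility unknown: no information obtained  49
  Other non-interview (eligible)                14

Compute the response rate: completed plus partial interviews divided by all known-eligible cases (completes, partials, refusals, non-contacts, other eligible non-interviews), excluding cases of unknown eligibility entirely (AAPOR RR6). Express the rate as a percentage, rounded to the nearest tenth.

57.8%

Declined to participate = 27 + 78 = 105
Non-contacts = 56 + 41 = 97
Eligibility not determined = 58 + 49 = 107
Out of scope = 134 + 25 = 159
Num = 271 + 25 = 296
Denominator = 271 + 25 + 105 + 97 + 14 = 512
RR6 = 296 / 512 = 0.5781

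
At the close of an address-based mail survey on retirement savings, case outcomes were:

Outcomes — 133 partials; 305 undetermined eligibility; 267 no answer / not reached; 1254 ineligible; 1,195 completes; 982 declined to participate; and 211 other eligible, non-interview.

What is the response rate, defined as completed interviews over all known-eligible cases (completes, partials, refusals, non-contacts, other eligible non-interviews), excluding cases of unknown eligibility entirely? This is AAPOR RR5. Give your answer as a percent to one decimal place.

42.9%

Num: 1195
Denom: 1195 + 133 + 982 + 267 + 211 = 2788
RR5 = 1195 / 2788 = 0.4286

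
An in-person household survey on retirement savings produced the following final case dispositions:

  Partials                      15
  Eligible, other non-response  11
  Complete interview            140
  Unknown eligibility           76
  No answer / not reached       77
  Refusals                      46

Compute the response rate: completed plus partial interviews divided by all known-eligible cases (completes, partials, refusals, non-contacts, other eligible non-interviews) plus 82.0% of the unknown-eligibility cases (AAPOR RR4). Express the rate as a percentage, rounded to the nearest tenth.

Num: 140 + 15 = 155
Determined eligible: 140 + 15 + 46 + 77 + 11 = 289
Estimated eligible among unknowns: 0.8200 × 76 = 62.32
Denominator: 289 + 62.32 = 351.32
RR4 = 155 / 351.32 = 0.4412

44.1%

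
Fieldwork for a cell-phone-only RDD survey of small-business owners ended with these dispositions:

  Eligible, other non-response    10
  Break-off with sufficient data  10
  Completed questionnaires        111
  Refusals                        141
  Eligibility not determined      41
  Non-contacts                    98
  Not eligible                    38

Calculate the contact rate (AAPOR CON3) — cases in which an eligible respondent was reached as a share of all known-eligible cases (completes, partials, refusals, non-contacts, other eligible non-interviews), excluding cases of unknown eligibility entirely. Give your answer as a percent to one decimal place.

Num: 111 + 10 + 141 + 10 = 272
Base: 111 + 10 + 141 + 98 + 10 = 370
CON3 = 272 / 370 = 0.7351

73.5%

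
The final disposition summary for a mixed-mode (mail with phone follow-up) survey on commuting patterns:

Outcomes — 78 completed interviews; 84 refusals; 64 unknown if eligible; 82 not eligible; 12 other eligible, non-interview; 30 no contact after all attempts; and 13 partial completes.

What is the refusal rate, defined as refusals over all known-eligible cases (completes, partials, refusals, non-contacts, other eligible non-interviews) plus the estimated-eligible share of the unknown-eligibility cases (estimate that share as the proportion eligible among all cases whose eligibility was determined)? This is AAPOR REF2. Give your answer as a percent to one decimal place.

Num → 84
Eligible (known) → 78 + 13 + 84 + 30 + 12 = 217
e = 217 / (217 + 82) = 217 / 299 = 0.7258
Eligible share of unknowns → 0.7258 × 64 = 46.45
Denominator → 217 + 46.45 = 263.45
REF2 = 84 / 263.45 = 0.3188

31.9%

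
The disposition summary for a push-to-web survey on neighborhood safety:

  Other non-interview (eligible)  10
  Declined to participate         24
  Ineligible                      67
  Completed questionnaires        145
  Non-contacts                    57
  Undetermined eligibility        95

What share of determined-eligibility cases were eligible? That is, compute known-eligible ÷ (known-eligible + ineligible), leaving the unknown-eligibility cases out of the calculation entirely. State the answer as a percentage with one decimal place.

Eligible (known) → 145 + 24 + 57 + 10 = 236
e = 236 / (236 + 67) = 236 / 303 = 0.7789

77.9%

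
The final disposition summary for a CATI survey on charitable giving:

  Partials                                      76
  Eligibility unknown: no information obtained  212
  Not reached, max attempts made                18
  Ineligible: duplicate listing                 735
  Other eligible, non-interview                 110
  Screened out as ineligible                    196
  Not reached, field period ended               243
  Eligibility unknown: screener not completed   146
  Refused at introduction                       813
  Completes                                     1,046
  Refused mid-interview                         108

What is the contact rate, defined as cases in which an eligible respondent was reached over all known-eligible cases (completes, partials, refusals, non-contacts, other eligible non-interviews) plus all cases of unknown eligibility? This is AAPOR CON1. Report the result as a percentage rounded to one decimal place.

77.7%

Refusals = 813 + 108 = 921
Never reached = 243 + 18 = 261
Unknown if eligible = 146 + 212 = 358
Not eligible = 196 + 735 = 931
Num: 1046 + 76 + 921 + 110 = 2153
Denominator: 1046 + 76 + 921 + 261 + 110 + 358 = 2772
CON1 = 2153 / 2772 = 0.7767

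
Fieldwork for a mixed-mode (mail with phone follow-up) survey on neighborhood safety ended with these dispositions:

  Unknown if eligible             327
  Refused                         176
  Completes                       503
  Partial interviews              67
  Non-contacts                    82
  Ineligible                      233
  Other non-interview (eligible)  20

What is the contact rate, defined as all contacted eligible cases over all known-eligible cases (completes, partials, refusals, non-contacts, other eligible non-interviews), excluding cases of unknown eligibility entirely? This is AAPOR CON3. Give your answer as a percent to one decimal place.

90.3%

Num: 503 + 67 + 176 + 20 = 766
Base: 503 + 67 + 176 + 82 + 20 = 848
CON3 = 766 / 848 = 0.9033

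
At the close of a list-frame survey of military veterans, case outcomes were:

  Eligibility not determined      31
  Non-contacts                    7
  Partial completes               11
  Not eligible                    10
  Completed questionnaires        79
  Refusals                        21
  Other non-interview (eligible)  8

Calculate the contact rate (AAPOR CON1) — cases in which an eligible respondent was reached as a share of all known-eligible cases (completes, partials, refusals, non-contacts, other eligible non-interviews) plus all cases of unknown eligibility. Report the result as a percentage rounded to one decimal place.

75.8%

Num: 79 + 11 + 21 + 8 = 119
Base: 79 + 11 + 21 + 7 + 8 + 31 = 157
CON1 = 119 / 157 = 0.7580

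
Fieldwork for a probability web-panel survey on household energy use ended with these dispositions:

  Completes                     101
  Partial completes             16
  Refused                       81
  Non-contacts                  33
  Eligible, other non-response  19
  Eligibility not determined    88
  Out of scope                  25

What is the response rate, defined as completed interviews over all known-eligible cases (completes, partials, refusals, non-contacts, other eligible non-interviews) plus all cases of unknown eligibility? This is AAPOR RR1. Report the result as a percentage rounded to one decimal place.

Top: 101
Denominator: 101 + 16 + 81 + 33 + 19 + 88 = 338
RR1 = 101 / 338 = 0.2988

29.9%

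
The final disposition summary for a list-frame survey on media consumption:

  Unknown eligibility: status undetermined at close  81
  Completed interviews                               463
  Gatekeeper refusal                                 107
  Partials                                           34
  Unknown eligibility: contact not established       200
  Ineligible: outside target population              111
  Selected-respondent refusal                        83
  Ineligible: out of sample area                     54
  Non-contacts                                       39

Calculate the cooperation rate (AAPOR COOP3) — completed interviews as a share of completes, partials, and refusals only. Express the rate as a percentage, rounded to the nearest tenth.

Refusals = 107 + 83 = 190
Unknown if eligible = 200 + 81 = 281
Ineligible = 111 + 54 = 165
Num = 463
Base = 463 + 34 + 190 = 687
COOP3 = 463 / 687 = 0.6739

67.4%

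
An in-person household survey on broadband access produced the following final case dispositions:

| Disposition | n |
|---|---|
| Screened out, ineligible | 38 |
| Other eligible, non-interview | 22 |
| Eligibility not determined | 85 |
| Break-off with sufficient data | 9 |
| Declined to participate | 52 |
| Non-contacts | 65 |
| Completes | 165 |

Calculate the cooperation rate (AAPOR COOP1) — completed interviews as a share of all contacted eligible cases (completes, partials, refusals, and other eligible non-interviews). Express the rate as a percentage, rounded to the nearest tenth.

Top → 165
Denom → 165 + 9 + 52 + 22 = 248
COOP1 = 165 / 248 = 0.6653

66.5%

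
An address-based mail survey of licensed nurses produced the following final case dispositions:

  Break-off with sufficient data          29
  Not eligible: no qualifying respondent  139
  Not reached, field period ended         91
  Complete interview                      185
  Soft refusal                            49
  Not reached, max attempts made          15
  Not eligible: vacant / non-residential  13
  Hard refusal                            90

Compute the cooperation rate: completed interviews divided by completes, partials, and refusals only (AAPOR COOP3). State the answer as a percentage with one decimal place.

52.4%

Refused = 90 + 49 = 139
No answer / not reached = 91 + 15 = 106
Not eligible = 139 + 13 = 152
Numerator → 185
Base → 185 + 29 + 139 = 353
COOP3 = 185 / 353 = 0.5241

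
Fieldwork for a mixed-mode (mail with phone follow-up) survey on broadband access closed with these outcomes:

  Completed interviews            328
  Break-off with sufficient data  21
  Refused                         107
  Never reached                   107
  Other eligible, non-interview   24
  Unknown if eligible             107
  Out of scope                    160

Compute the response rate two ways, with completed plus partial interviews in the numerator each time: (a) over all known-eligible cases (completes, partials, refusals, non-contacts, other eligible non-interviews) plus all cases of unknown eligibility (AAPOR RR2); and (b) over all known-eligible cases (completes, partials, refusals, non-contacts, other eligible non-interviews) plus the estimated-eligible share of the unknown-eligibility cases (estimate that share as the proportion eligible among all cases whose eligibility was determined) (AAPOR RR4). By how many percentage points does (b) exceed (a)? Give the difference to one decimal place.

Top = 328 + 21 = 349
Base = 328 + 21 + 107 + 107 + 24 + 107 = 694
RR2 = 349 / 694 = 0.5029
Eligible (known) = 328 + 21 + 107 + 107 + 24 = 587
e = 587 / (587 + 160) = 587 / 747 = 0.7858
Eligible share of unknowns = 0.7858 × 107 = 84.08
Base = 587 + 84.08 = 671.08
RR4 = 349 / 671.08 = 0.5201
Difference = 52.01 − 50.29 = 1.72 percentage points

1.7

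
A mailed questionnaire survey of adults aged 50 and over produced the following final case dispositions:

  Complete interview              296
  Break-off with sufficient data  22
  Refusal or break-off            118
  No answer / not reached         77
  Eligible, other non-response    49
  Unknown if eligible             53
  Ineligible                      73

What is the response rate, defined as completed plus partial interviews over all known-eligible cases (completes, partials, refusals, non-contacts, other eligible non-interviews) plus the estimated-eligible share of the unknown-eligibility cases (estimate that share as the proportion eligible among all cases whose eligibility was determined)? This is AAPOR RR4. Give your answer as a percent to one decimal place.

Numerator → 296 + 22 = 318
Eligible (known) → 296 + 22 + 118 + 77 + 49 = 562
e = 562 / (562 + 73) = 562 / 635 = 0.8850
Estimated eligible among unknowns → 0.8850 × 53 = 46.91
Base → 562 + 46.91 = 608.91
RR4 = 318 / 608.91 = 0.5222

52.2%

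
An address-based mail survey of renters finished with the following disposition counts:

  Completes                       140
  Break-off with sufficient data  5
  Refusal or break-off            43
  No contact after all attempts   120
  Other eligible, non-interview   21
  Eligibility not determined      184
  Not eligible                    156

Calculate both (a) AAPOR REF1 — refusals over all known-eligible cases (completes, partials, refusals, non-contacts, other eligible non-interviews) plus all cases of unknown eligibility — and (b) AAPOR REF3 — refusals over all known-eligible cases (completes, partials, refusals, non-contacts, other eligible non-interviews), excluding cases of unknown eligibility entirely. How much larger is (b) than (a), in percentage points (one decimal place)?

Numerator: 43
Denominator: 140 + 5 + 43 + 120 + 21 + 184 = 513
REF1 = 43 / 513 = 0.0838
Denominator: 140 + 5 + 43 + 120 + 21 = 329
REF3 = 43 / 329 = 0.1307
Difference = 13.07 − 8.38 = 4.69 percentage points

4.7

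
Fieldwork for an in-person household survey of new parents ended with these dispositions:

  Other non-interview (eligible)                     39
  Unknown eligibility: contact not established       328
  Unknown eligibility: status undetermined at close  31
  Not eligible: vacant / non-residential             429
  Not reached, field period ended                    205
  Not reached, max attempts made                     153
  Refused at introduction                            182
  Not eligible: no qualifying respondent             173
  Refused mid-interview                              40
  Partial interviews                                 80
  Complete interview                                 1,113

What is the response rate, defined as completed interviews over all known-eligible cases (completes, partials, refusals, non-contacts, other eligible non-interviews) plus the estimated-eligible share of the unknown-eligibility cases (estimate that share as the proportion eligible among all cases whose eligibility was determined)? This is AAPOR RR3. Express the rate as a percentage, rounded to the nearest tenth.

Declined to participate = 182 + 40 = 222
No answer / not reached = 205 + 153 = 358
Unknown if eligible = 328 + 31 = 359
Not eligible = 173 + 429 = 602
Top → 1113
Determined eligible → 1113 + 80 + 222 + 358 + 39 = 1812
e = 1812 / (1812 + 602) = 1812 / 2414 = 0.7506
e × U → 0.7506 × 359 = 269.47
Base → 1812 + 269.47 = 2081.47
RR3 = 1113 / 2081.47 = 0.5347

53.5%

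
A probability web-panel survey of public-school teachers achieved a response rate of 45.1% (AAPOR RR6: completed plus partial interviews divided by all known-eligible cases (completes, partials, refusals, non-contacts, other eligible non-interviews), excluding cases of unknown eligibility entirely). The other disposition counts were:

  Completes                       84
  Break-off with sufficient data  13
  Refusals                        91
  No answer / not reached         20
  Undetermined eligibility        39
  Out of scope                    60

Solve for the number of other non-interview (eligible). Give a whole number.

Numerator: 84 + 13 = 97
RR6 = 97 / D = 0.451
D = 97 / 0.451 = 215.1
Rest of base = 208
other non-interview (eligible) = 215.1 − 208 ≈ 7

7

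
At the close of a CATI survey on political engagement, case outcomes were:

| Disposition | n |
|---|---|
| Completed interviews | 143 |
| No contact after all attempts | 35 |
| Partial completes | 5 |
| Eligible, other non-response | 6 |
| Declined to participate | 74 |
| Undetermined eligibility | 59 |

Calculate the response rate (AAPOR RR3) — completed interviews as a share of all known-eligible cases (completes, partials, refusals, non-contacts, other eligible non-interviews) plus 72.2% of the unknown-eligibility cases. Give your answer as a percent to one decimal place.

46.8%

Num: 143
Determined eligible: 143 + 5 + 74 + 35 + 6 = 263
Estimated eligible among unknowns: 0.7220 × 59 = 42.60
Denominator: 263 + 42.60 = 305.60
RR3 = 143 / 305.60 = 0.4679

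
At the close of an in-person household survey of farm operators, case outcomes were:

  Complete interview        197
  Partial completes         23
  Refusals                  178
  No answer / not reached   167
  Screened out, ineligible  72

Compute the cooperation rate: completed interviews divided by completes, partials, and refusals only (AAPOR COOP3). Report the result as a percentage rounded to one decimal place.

49.5%

Top → 197
Base → 197 + 23 + 178 = 398
COOP3 = 197 / 398 = 0.4950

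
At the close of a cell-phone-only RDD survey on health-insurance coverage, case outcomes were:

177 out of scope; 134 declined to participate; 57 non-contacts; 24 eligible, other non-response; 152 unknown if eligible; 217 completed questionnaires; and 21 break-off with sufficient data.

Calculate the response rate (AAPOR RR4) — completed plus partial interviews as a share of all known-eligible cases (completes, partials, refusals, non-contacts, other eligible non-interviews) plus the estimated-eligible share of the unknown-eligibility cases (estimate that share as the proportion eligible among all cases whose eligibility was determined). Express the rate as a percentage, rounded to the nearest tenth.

Num = 217 + 21 = 238
Determined eligible = 217 + 21 + 134 + 57 + 24 = 453
e = 453 / (453 + 177) = 453 / 630 = 0.7190
e × U = 0.7190 × 152 = 109.29
Base = 453 + 109.29 = 562.29
RR4 = 238 / 562.29 = 0.4233

42.3%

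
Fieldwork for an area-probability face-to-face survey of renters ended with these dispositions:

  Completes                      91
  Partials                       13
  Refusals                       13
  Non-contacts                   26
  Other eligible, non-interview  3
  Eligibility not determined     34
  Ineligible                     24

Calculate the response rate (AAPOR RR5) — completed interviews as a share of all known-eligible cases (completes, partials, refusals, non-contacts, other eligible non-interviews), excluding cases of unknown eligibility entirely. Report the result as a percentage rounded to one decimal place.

62.3%

Numerator: 91
Base: 91 + 13 + 13 + 26 + 3 = 146
RR5 = 91 / 146 = 0.6233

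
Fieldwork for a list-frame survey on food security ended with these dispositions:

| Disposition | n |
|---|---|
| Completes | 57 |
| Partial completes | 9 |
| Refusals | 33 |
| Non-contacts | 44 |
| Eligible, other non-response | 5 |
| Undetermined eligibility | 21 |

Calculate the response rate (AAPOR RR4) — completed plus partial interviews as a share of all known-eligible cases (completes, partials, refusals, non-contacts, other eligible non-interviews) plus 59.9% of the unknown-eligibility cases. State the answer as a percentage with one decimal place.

Top: 57 + 9 = 66
Eligible (known): 57 + 9 + 33 + 44 + 5 = 148
e × U: 0.5990 × 21 = 12.58
Denominator: 148 + 12.58 = 160.58
RR4 = 66 / 160.58 = 0.4110

41.1%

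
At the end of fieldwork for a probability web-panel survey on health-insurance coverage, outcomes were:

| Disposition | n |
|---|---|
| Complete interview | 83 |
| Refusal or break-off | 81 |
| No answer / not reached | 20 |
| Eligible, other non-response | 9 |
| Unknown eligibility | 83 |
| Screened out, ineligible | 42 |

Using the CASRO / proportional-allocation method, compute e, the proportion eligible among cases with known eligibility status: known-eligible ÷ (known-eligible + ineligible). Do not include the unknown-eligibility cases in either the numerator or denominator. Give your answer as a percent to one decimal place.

Known eligible → 83 + 81 + 20 + 9 = 193
e = 193 / (193 + 42) = 193 / 235 = 0.8213

82.1%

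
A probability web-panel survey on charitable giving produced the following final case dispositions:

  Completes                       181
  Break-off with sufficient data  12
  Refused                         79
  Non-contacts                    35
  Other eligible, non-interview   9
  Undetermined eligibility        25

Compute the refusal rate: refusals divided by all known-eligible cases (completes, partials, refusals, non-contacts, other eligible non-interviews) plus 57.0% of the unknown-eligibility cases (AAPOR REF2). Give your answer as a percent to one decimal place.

23.9%

Numerator → 79
Known eligible → 181 + 12 + 79 + 35 + 9 = 316
Estimated eligible among unknowns → 0.5700 × 25 = 14.25
Denom → 316 + 14.25 = 330.25
REF2 = 79 / 330.25 = 0.2392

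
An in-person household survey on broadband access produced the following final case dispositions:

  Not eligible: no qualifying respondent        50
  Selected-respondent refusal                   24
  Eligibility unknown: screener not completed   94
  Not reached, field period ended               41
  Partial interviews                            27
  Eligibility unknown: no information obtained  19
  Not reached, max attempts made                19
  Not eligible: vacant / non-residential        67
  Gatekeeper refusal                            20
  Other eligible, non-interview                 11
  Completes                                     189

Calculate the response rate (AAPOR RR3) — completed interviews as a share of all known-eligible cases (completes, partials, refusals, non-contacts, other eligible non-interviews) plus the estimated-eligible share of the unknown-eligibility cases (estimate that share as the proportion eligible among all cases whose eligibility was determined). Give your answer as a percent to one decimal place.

Refusals = 20 + 24 = 44
No answer / not reached = 41 + 19 = 60
Undetermined eligibility = 94 + 19 = 113
Not eligible = 50 + 67 = 117
Num: 189
Determined eligible: 189 + 27 + 44 + 60 + 11 = 331
e = 331 / (331 + 117) = 331 / 448 = 0.7388
Eligible share of unknowns: 0.7388 × 113 = 83.48
Denominator: 331 + 83.48 = 414.48
RR3 = 189 / 414.48 = 0.4560

45.6%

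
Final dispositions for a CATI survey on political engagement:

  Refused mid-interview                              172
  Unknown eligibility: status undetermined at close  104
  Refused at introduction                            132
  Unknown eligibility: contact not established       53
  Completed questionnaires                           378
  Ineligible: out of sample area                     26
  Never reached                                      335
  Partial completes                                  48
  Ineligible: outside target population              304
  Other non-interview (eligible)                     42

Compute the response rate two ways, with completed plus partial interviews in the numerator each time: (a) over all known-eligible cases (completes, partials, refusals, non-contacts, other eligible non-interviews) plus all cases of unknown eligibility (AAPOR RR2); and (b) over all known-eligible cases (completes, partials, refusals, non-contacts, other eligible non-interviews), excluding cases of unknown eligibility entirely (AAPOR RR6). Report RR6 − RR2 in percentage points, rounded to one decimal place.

4.8

Declined to participate = 132 + 172 = 304
Unknown eligibility = 53 + 104 = 157
Not eligible = 304 + 26 = 330
Num = 378 + 48 = 426
Base = 378 + 48 + 304 + 335 + 42 + 157 = 1264
RR2 = 426 / 1264 = 0.3370
Base = 378 + 48 + 304 + 335 + 42 = 1107
RR6 = 426 / 1107 = 0.3848
Difference = 38.48 − 33.70 = 4.78 percentage points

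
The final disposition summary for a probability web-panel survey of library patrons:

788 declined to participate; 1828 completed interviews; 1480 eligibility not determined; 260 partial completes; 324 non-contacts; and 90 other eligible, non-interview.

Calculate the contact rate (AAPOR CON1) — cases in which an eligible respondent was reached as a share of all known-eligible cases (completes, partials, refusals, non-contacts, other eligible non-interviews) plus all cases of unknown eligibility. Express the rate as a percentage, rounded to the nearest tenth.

62.2%

Numerator → 1828 + 260 + 788 + 90 = 2966
Denominator → 1828 + 260 + 788 + 324 + 90 + 1480 = 4770
CON1 = 2966 / 4770 = 0.6218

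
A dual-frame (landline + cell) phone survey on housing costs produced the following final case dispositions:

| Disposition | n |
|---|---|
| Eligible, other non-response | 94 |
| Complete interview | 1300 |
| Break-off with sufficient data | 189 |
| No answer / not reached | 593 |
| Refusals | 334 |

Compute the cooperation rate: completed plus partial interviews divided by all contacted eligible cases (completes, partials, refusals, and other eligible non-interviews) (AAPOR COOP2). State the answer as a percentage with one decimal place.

77.7%

Num → 1300 + 189 = 1489
Base → 1300 + 189 + 334 + 94 = 1917
COOP2 = 1489 / 1917 = 0.7767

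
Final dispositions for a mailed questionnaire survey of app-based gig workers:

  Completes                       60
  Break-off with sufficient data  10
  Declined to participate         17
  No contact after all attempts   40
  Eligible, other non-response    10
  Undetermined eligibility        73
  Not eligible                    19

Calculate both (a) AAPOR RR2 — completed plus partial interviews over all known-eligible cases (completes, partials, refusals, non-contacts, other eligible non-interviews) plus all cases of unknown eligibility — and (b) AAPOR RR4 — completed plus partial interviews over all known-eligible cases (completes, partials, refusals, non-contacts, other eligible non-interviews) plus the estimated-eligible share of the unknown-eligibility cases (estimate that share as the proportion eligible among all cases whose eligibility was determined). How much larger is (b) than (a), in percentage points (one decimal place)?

Numerator = 60 + 10 = 70
Denom = 60 + 10 + 17 + 40 + 10 + 73 = 210
RR2 = 70 / 210 = 0.3333
Eligible (known) = 60 + 10 + 17 + 40 + 10 = 137
e = 137 / (137 + 19) = 137 / 156 = 0.8782
e × U = 0.8782 × 73 = 64.11
Denom = 137 + 64.11 = 201.11
RR4 = 70 / 201.11 = 0.3481
Difference = 34.81 − 33.33 = 1.48 percentage points

1.5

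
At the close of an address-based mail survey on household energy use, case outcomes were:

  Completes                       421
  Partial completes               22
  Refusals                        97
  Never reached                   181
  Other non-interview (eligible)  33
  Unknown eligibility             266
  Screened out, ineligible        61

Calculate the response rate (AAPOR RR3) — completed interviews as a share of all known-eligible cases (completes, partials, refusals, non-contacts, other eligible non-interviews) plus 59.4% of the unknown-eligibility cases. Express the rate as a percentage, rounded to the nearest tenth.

46.2%

Numerator: 421
Eligible (known): 421 + 22 + 97 + 181 + 33 = 754
Estimated eligible among unknowns: 0.5940 × 266 = 158.00
Denom: 754 + 158.00 = 912.00
RR3 = 421 / 912.00 = 0.4616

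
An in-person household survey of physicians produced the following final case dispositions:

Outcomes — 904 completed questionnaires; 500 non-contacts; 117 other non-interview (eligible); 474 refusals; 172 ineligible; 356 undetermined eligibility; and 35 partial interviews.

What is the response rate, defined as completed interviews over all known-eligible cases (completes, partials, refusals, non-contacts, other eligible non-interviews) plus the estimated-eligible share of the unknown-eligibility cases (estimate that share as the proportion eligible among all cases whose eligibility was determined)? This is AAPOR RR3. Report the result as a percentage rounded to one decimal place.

Num = 904
Known eligible = 904 + 35 + 474 + 500 + 117 = 2030
e = 2030 / (2030 + 172) = 2030 / 2202 = 0.9219
Eligible share of unknowns = 0.9219 × 356 = 328.20
Denominator = 2030 + 328.20 = 2358.20
RR3 = 904 / 2358.20 = 0.3833

38.3%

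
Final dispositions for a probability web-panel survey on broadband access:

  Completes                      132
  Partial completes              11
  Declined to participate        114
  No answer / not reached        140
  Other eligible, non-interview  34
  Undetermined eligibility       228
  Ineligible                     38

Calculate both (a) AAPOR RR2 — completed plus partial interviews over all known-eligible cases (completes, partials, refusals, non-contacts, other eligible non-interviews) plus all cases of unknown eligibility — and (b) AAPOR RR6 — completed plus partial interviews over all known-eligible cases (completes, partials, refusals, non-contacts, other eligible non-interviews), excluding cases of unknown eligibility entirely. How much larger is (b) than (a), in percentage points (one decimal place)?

Numerator = 132 + 11 = 143
Denominator = 132 + 11 + 114 + 140 + 34 + 228 = 659
RR2 = 143 / 659 = 0.2170
Denominator = 132 + 11 + 114 + 140 + 34 = 431
RR6 = 143 / 431 = 0.3318
Difference = 33.18 − 21.70 = 11.48 percentage points

11.5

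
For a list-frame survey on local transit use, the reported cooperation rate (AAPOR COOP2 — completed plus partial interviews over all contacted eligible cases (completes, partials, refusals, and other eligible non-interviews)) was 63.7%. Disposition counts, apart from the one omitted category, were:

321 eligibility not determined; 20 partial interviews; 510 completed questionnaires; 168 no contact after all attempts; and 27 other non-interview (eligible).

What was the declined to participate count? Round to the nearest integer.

275

Num = 510 + 20 = 530
COOP2 = 530 / D = 0.637
D = 530 / 0.637 = 832.0
Remaining denominator categories sum to 557
declined to participate = 832.0 − 557 ≈ 275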